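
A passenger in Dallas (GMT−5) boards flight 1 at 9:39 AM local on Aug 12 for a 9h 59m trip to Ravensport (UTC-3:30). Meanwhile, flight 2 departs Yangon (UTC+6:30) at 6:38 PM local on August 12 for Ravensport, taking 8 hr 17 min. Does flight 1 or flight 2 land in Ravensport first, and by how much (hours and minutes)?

Flight 1 in UTC: 9:39 AM + 5:00 = 2:39 PM on Aug 12.
+9 hours 59 minutes → arrive 12:38 AM UTC on Aug 13.
Flight 2 in UTC: 6:38 PM − 6:30 = 12:08 PM on Aug 12.
+8 hours and 17 minutes → arrive 8:25 PM UTC on Aug 12.
Flight 2 lands earlier by 4 hours 13 minutes.

the second, by 4 hours 13 minutes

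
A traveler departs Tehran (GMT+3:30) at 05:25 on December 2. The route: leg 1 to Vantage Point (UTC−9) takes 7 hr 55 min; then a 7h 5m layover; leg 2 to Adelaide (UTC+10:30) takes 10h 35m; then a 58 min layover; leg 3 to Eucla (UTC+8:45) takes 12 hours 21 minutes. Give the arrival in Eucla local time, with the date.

01:34 on December 4

Convert departure to UTC: 05:25 − 3:30 = 01:55 UTC on Dec 2.
Add 7 hours 55 minutes leg 1 → 09:50 UTC.
Add 7 hours and 5 minutes layover in Vantage Point → 16:55 UTC.
Add 10 hours and 35 minutes leg 2 → 03:30 UTC (Dec 3).
Add 58 minutes layover in Adelaide → 04:28 UTC.
Add 12 hours and 21 minutes leg 3 → 16:49 UTC.
Eucla is UTC+8:45, so local arrival = 16:49 + 8:45 = 01:34 on Dec 4.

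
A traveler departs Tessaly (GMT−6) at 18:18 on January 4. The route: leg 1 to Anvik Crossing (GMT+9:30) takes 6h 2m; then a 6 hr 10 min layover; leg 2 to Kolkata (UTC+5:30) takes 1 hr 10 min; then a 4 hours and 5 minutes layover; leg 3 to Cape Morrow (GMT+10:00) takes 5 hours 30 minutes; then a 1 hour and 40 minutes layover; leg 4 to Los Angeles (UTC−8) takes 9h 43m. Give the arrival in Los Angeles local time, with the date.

02:38 on January 6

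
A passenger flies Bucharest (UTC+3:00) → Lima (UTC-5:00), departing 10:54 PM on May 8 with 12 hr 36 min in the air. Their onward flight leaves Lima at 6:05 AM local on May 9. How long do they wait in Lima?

2 hours 35 minutes

Convert departure to UTC: 10:54 PM − 3:00 = 7:54 PM UTC on May 8.
Add 12 hours 36 minutes flight time → 8:30 AM UTC (May 9).
Lima is UTC−5:00, so local arrival = 8:30 AM − 5:00 = 3:30 AM on May 9.
Layover = 6:05 AM − 3:30 AM = 2 hours 35 minutes.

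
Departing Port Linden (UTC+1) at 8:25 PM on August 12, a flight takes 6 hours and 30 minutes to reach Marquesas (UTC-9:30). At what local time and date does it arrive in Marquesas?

Marquesas is 10:30 behind Port Linden.
After 6 hours 30 minutes it is 2:55 AM (Aug 13) in Port Linden.
Shift by the zone difference: 2:55 AM − 10:30 = 4:25 PM on Aug 12 in Marquesas.

4:25 PM on Aug 12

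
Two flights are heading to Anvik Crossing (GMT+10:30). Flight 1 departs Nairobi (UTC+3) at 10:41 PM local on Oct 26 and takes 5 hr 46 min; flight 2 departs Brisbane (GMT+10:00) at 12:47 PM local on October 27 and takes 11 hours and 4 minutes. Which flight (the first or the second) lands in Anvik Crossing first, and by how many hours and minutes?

the first, by 12 hours 24 minutes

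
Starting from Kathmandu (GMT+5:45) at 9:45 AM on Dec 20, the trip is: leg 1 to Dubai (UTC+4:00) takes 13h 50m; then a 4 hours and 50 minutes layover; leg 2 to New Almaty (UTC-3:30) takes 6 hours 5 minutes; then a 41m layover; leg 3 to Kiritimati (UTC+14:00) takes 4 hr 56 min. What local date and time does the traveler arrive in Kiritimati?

12:22 AM on December 22

Convert departure to UTC: 9:45 AM − 5:45 = 4:00 AM UTC on Dec 20.
Add 13 hours 50 minutes leg 1 → 5:50 PM UTC.
Add 4 hours and 50 minutes layover in Dubai → 10:40 PM UTC.
Add 6 hours and 5 minutes leg 2 → 4:45 AM UTC (Dec 21).
Add 41 minutes layover in New Almaty → 5:26 AM UTC.
Add 4 hours and 56 minutes leg 3 → 10:22 AM UTC.
Kiritimati is UTC+14:00, so local arrival = 10:22 AM + 14:00 = 12:22 AM on Dec 22.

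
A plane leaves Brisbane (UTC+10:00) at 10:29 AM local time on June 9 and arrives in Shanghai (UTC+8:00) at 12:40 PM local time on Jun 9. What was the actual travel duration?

Departure in UTC: 10:29 AM − 10:00 = 12:29 AM on Jun 9.
Arrival in UTC: 12:40 PM − 8:00 = 4:40 AM on Jun 9.
Elapsed = 4:40 AM − 12:29 AM = 4 hours 11 minutes.

4 hours 11 minutes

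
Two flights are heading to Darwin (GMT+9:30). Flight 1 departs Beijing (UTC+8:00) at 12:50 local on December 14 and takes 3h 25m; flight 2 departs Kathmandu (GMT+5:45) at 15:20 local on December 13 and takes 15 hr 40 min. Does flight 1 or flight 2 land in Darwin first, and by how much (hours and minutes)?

the second, by 7 hours

Flight 1 in UTC: 12:50 − 8:00 = 04:50 on Dec 14.
+3 hours 25 minutes → arrive 08:15 UTC on Dec 14.
Flight 2 in UTC: 15:20 − 5:45 = 09:35 on Dec 13.
+15 hours 40 minutes → arrive 01:15 UTC on Dec 14.
Flight 2 lands earlier by 7 hours.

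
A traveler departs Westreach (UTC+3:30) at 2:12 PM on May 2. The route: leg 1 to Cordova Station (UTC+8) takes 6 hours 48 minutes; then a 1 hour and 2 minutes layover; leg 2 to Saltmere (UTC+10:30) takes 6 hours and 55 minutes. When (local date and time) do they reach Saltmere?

Convert departure to UTC: 2:12 PM − 3:30 = 10:42 AM UTC on May 2.
Add 6 hours 48 minutes leg 1 → 5:30 PM UTC.
Add 1 hour 2 minutes layover in Cordova Station → 6:32 PM UTC.
Add 6 hours 55 minutes leg 2 → 1:27 AM UTC (May 3).
Saltmere is UTC+10:30, so local arrival = 1:27 AM + 10:30 = 11:57 AM on May 3.

11:57 AM on May 3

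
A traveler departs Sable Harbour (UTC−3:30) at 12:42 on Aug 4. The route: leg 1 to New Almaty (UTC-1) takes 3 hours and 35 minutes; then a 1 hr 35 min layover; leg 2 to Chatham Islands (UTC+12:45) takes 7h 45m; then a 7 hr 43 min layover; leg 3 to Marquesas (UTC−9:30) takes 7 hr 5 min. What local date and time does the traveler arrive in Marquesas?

10:25 on August 5

Convert departure to UTC: 12:42 + 3:30 = 16:12 UTC on Aug 4.
Add 3 hours and 35 minutes leg 1 → 19:47 UTC.
Add 1 hour and 35 minutes layover in New Almaty → 21:22 UTC.
Add 7 hours and 45 minutes leg 2 → 05:07 UTC (Aug 5).
Add 7 hours 43 minutes layover in Chatham Islands → 12:50 UTC.
Add 7 hours 5 minutes leg 3 → 19:55 UTC.
Marquesas is UTC−9:30, so local arrival = 19:55 − 9:30 = 10:25 on Aug 5.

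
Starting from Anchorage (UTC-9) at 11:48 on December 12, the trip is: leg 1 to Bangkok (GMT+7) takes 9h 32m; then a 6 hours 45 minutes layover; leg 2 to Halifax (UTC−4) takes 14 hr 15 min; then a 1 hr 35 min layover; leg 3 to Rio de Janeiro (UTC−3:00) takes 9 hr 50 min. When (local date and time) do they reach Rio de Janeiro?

11:45 on December 14

Convert departure to UTC: 11:48 + 9:00 = 20:48 UTC on Dec 12.
Add 9 hours and 32 minutes leg 1 → 06:20 UTC (Dec 13).
Add 6 hours and 45 minutes layover in Bangkok → 13:05 UTC.
Add 14 hours and 15 minutes leg 2 → 03:20 UTC (Dec 14).
Add 1 hour and 35 minutes layover in Halifax → 04:55 UTC.
Add 9 hours and 50 minutes leg 3 → 14:45 UTC.
Rio de Janeiro is UTC−3:00, so local arrival = 14:45 − 3:00 = 11:45 on Dec 14.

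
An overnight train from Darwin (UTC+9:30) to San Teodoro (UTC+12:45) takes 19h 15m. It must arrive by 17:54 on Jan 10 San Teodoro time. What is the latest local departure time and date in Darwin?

Target arrival in UTC: 17:54 − 12:45 = 05:09 on Jan 10.
Subtract 19 hours and 15 minutes → departure 09:54 UTC on Jan 9.
Darwin is UTC+9:30: 09:54 + 9:30 = 19:24 on Jan 9.

19:24 on January 9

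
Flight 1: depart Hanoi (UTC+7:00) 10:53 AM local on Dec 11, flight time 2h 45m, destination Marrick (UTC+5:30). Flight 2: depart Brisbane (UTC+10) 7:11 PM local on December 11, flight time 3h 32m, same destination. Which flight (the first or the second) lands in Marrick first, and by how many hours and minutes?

Flight 1 in UTC: 10:53 AM − 7:00 = 3:53 AM on Dec 11.
+2 hours 45 minutes → arrive 6:38 AM UTC on Dec 11.
Flight 2 in UTC: 7:11 PM − 10:00 = 9:11 AM on Dec 11.
+3 hours 32 minutes → arrive 12:43 PM UTC on Dec 11.
Flight 1 lands earlier by 6 hours 5 minutes.

the first, by 6 hours 5 minutes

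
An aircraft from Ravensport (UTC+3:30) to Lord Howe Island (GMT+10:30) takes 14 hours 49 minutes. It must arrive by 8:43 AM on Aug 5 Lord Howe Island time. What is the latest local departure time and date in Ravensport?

Target arrival in UTC: 8:43 AM − 10:30 = 10:13 PM on Aug 4.
Subtract 14 hours and 49 minutes → departure 7:24 AM UTC on Aug 4.
Ravensport is UTC+3:30: 7:24 AM + 3:30 = 10:54 AM on Aug 4.

10:54 AM on Aug 4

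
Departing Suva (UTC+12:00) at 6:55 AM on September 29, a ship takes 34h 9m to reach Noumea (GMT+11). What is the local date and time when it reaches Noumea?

4:04 PM on September 30

Convert departure to UTC: 6:55 AM − 12:00 = 6:55 PM UTC on Sep 28.
Add 34 hours 9 minutes travel time → 5:04 AM UTC (Sep 30).
Noumea is UTC+11:00, so local arrival = 5:04 AM + 11:00 = 4:04 PM on Sep 30.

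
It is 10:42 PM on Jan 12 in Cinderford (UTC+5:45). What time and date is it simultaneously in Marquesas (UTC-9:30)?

Marquesas is 15:15 behind Cinderford.
Shift by the zone difference: 10:42 PM − 15:15 = 7:27 AM on Jan 12 in Marquesas.

7:27 AM on Jan 12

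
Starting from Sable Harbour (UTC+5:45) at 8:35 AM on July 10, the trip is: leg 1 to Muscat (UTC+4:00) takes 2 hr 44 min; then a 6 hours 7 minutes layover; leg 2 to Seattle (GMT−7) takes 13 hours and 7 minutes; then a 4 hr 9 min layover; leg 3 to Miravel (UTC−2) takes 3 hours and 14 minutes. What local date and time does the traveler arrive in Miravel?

Convert departure to UTC: 8:35 AM − 5:45 = 2:50 AM UTC on Jul 10.
Add 2 hours 44 minutes leg 1 → 5:34 AM UTC.
Add 6 hours and 7 minutes layover in Muscat → 11:41 AM UTC.
Add 13 hours and 7 minutes leg 2 → 12:48 AM UTC (Jul 11).
Add 4 hours and 9 minutes layover in Seattle → 4:57 AM UTC.
Add 3 hours and 14 minutes leg 3 → 8:11 AM UTC.
Miravel is UTC−2:00, so local arrival = 8:11 AM − 2:00 = 6:11 AM on Jul 11.

6:11 AM on July 11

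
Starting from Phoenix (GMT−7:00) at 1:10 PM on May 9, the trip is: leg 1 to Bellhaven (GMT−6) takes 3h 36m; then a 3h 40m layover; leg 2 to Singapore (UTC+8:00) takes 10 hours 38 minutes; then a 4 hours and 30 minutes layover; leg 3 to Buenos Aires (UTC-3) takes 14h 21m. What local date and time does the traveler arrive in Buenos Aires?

Convert departure to UTC: 1:10 PM + 7:00 = 8:10 PM UTC on May 9.
Add 3 hours and 36 minutes leg 1 → 11:46 PM UTC.
Add 3 hours 40 minutes layover in Bellhaven → 3:26 AM UTC (May 10).
Add 10 hours 38 minutes leg 2 → 2:04 PM UTC.
Add 4 hours and 30 minutes layover in Singapore → 6:34 PM UTC.
Add 14 hours and 21 minutes leg 3 → 8:55 AM UTC (May 11).
Buenos Aires is UTC−3:00, so local arrival = 8:55 AM − 3:00 = 5:55 AM on May 11.

5:55 AM on May 11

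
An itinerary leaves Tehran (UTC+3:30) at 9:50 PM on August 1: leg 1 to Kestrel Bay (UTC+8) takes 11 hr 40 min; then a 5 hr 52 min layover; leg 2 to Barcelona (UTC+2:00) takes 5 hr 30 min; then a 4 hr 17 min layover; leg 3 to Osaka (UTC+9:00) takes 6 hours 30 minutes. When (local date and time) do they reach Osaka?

Convert departure to UTC: 9:50 PM − 3:30 = 6:20 PM UTC on Aug 1.
Add 11 hours and 40 minutes leg 1 → 6:00 AM UTC (Aug 2).
Add 5 hours 52 minutes layover in Kestrel Bay → 11:52 AM UTC.
Add 5 hours and 30 minutes leg 2 → 5:22 PM UTC.
Add 4 hours and 17 minutes layover in Barcelona → 9:39 PM UTC.
Add 6 hours and 30 minutes leg 3 → 4:09 AM UTC (Aug 3).
Osaka is UTC+9:00, so local arrival = 4:09 AM + 9:00 = 1:09 PM on Aug 3.

1:09 PM on August 3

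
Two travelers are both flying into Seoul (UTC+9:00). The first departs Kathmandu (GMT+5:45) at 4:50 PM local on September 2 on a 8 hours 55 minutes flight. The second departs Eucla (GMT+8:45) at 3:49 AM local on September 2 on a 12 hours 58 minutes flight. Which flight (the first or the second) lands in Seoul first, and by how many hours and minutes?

Flight 1 in UTC: 4:50 PM − 5:45 = 11:05 AM on Sep 2.
+8 hours and 55 minutes → arrive 8:00 PM UTC on Sep 2.
Flight 2 in UTC: 3:49 AM − 8:45 = 7:04 PM on Sep 1.
+12 hours and 58 minutes → arrive 8:02 AM UTC on Sep 2.
Flight 2 lands earlier by 11 hours 58 minutes.

the second, by 11 hours 58 minutes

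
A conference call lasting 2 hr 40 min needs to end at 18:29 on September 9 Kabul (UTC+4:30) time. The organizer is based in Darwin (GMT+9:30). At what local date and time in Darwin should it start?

20:49 on September 9

Target end time in UTC: 18:29 − 4:30 = 13:59 on Sep 9.
Subtract 2 hours 40 minutes → start 11:19 UTC on Sep 9.
Darwin is UTC+9:30: 11:19 + 9:30 = 20:49 on Sep 9.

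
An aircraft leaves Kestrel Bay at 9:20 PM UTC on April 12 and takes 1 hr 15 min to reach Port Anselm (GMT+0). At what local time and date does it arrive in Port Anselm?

Departure is given in UTC: 9:20 PM on Apr 12.
Add 1 hour 15 minutes → 10:35 PM UTC.
Port Anselm is UTC+0, so local arrival is 10:35 PM on Apr 12.

10:35 PM on April 12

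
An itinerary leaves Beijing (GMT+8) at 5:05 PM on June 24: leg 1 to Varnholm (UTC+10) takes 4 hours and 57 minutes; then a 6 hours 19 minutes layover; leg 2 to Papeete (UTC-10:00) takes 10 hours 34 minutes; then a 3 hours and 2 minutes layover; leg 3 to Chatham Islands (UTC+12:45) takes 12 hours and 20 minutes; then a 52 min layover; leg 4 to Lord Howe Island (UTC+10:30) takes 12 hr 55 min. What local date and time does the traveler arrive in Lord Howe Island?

Convert departure to UTC: 5:05 PM − 8:00 = 9:05 AM UTC on Jun 24.
Add 4 hours and 57 minutes leg 1 → 2:02 PM UTC.
Add 6 hours and 19 minutes layover in Varnholm → 8:21 PM UTC.
Add 10 hours 34 minutes leg 2 → 6:55 AM UTC (Jun 25).
Add 3 hours 2 minutes layover in Papeete → 9:57 AM UTC.
Add 12 hours and 20 minutes leg 3 → 10:17 PM UTC.
Add 52 minutes layover in Chatham Islands → 11:09 PM UTC.
Add 12 hours and 55 minutes leg 4 → 12:04 PM UTC (Jun 26).
Lord Howe Island is UTC+10:30, so local arrival = 12:04 PM + 10:30 = 10:34 PM on Jun 26.

10:34 PM on June 26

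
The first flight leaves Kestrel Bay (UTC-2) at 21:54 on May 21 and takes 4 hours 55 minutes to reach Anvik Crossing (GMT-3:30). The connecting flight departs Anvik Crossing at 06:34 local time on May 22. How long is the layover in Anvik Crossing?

Convert departure to UTC: 21:54 + 2:00 = 23:54 UTC on May 21.
Add 4 hours 55 minutes flight time → 04:49 UTC (May 22).
Anvik Crossing is UTC−3:30, so local arrival = 04:49 − 3:30 = 01:19 on May 22.
Layover = 06:34 − 01:19 = 5 hours 15 minutes.

5 hours 15 minutes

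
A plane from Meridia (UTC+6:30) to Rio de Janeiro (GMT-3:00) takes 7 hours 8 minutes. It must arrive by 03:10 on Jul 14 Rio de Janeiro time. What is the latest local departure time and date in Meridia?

Target arrival in UTC: 03:10 + 3:00 = 06:10 on Jul 14.
Subtract 7 hours and 8 minutes → departure 23:02 UTC on Jul 13.
Meridia is UTC+6:30: 23:02 + 6:30 = 05:32 on Jul 14.

05:32 on July 14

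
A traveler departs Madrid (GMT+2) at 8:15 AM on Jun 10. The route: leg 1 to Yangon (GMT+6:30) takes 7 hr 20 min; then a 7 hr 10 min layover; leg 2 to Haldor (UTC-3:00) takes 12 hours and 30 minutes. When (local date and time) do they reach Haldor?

Convert departure to UTC: 8:15 AM − 2:00 = 6:15 AM UTC on Jun 10.
Add 7 hours and 20 minutes leg 1 → 1:35 PM UTC.
Add 7 hours 10 minutes layover in Yangon → 8:45 PM UTC.
Add 12 hours and 30 minutes leg 2 → 9:15 AM UTC (Jun 11).
Haldor is UTC−3:00, so local arrival = 9:15 AM − 3:00 = 6:15 AM on Jun 11.

6:15 AM on June 11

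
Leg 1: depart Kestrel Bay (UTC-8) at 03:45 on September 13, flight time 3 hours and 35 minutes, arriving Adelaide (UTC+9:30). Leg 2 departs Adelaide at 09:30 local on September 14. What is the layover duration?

8 hours 40 minutes

Convert departure to UTC: 03:45 + 8:00 = 11:45 UTC on Sep 13.
Add 3 hours and 35 minutes flight time → 15:20 UTC.
Adelaide is UTC+9:30, so local arrival = 15:20 + 9:30 = 00:50 on Sep 14.
Layover = 09:30 − 00:50 = 8 hours 40 minutes.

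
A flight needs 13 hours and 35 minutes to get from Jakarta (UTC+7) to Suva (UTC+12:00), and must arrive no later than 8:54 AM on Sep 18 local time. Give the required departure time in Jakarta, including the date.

2:19 PM on Sep 17

Target arrival in UTC: 8:54 AM − 12:00 = 8:54 PM on Sep 17.
Subtract 13 hours 35 minutes → departure 7:19 AM UTC on Sep 17.
Jakarta is UTC+7:00: 7:19 AM + 7:00 = 2:19 PM on Sep 17.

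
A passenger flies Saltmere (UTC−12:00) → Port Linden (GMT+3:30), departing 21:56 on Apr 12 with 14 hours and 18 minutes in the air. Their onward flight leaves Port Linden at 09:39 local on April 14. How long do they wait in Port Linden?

Convert departure to UTC: 21:56 + 12:00 = 09:56 UTC on Apr 13.
Add 14 hours and 18 minutes flight time → 00:14 UTC (Apr 14).
Port Linden is UTC+3:30, so local arrival = 00:14 + 3:30 = 03:44 on Apr 14.
Layover = 09:39 − 03:44 = 5 hours 55 minutes.

5 hours 55 minutes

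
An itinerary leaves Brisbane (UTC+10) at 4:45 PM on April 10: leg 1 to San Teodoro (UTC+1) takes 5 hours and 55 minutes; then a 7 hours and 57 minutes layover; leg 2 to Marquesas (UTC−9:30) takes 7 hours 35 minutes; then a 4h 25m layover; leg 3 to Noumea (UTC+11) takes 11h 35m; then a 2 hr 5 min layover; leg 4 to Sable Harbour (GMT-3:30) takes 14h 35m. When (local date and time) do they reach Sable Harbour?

9:22 AM on April 12

Convert departure to UTC: 4:45 PM − 10:00 = 6:45 AM UTC on Apr 10.
Add 5 hours and 55 minutes leg 1 → 12:40 PM UTC.
Add 7 hours 57 minutes layover in San Teodoro → 8:37 PM UTC.
Add 7 hours 35 minutes leg 2 → 4:12 AM UTC (Apr 11).
Add 4 hours 25 minutes layover in Marquesas → 8:37 AM UTC.
Add 11 hours 35 minutes leg 3 → 8:12 PM UTC.
Add 2 hours 5 minutes layover in Noumea → 10:17 PM UTC.
Add 14 hours 35 minutes leg 4 → 12:52 PM UTC (Apr 12).
Sable Harbour is UTC−3:30, so local arrival = 12:52 PM − 3:30 = 9:22 AM on Apr 12.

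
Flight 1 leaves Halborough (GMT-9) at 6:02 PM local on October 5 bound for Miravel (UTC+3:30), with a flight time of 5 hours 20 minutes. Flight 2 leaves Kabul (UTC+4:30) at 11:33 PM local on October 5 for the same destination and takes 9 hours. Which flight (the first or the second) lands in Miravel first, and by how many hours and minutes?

Flight 1 in UTC: 6:02 PM + 9:00 = 3:02 AM on Oct 6.
+5 hours and 20 minutes → arrive 8:22 AM UTC on Oct 6.
Flight 2 in UTC: 11:33 PM − 4:30 = 7:03 PM on Oct 5.
+9 hours → arrive 4:03 AM UTC on Oct 6.
Flight 2 lands earlier by 4 hours 19 minutes.

the second, by 4 hours 19 minutes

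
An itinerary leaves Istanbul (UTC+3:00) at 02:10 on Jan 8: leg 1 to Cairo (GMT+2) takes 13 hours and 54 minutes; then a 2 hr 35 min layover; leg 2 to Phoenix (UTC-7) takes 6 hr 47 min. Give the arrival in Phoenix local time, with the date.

Convert departure to UTC: 02:10 − 3:00 = 23:10 UTC on Jan 7.
Add 13 hours 54 minutes leg 1 → 13:04 UTC (Jan 8).
Add 2 hours 35 minutes layover in Cairo → 15:39 UTC.
Add 6 hours 47 minutes leg 2 → 22:26 UTC.
Phoenix is UTC−7:00, so local arrival = 22:26 − 7:00 = 15:26 on Jan 8.

15:26 on January 8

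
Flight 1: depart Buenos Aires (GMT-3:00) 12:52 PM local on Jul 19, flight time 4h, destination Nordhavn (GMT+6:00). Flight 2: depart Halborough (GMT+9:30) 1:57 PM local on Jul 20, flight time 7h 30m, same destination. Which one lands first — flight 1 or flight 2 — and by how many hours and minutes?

the first, by 16 hours 5 minutes

Flight 1 in UTC: 12:52 PM + 3:00 = 3:52 PM on Jul 19.
+4 hours → arrive 7:52 PM UTC on Jul 19.
Flight 2 in UTC: 1:57 PM − 9:30 = 4:27 AM on Jul 20.
+7 hours and 30 minutes → arrive 11:57 AM UTC on Jul 20.
Flight 1 lands earlier by 16 hours 5 minutes.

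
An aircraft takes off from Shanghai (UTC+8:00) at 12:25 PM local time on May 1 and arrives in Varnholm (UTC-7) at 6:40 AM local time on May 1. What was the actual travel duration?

9 hours 15 minutes

Varnholm is 15:00 behind Shanghai.
Clock-face elapsed time (ignoring zones) is −5 hours 45 minutes.
Actual elapsed = −5 hours 45 minutes + 15:00 = 9 hours 15 minutes.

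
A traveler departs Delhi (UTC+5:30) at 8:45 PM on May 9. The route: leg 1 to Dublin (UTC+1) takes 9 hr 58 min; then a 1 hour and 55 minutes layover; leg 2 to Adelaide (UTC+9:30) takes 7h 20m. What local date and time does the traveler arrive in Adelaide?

Convert departure to UTC: 8:45 PM − 5:30 = 3:15 PM UTC on May 9.
Add 9 hours and 58 minutes leg 1 → 1:13 AM UTC (May 10).
Add 1 hour 55 minutes layover in Dublin → 3:08 AM UTC.
Add 7 hours 20 minutes leg 2 → 10:28 AM UTC.
Adelaide is UTC+9:30, so local arrival = 10:28 AM + 9:30 = 7:58 PM on May 10.

7:58 PM on May 10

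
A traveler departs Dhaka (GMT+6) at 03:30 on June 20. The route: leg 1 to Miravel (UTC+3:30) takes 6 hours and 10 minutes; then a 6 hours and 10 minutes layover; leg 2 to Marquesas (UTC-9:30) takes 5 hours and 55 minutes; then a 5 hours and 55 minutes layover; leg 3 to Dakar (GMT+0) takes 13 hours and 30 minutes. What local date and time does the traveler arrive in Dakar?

Convert departure to UTC: 03:30 − 6:00 = 21:30 UTC on Jun 19.
Add 6 hours 10 minutes leg 1 → 03:40 UTC (Jun 20).
Add 6 hours and 10 minutes layover in Miravel → 09:50 UTC.
Add 5 hours 55 minutes leg 2 → 15:45 UTC.
Add 5 hours and 55 minutes layover in Marquesas → 21:40 UTC.
Add 13 hours and 30 minutes leg 3 → 11:10 UTC (Jun 21).
Dakar is UTC+0, so local arrival is the same: 11:10 on Jun 21.

11:10 on June 21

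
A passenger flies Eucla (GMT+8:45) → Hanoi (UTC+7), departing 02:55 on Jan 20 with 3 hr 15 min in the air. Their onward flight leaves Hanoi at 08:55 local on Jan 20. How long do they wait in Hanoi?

Convert departure to UTC: 02:55 − 8:45 = 18:10 UTC on Jan 19.
Add 3 hours 15 minutes flight time → 21:25 UTC.
Hanoi is UTC+7:00, so local arrival = 21:25 + 7:00 = 04:25 on Jan 20.
Layover = 08:55 − 04:25 = 4 hours 30 minutes.

4 hours 30 minutes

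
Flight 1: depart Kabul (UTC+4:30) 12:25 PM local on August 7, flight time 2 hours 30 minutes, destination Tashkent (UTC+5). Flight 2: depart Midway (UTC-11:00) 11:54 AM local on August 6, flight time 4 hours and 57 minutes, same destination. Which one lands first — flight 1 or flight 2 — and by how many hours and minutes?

Flight 1 in UTC: 12:25 PM − 4:30 = 7:55 AM on Aug 7.
+2 hours and 30 minutes → arrive 10:25 AM UTC on Aug 7.
Flight 2 in UTC: 11:54 AM + 11:00 = 10:54 PM on Aug 6.
+4 hours and 57 minutes → arrive 3:51 AM UTC on Aug 7.
Flight 2 lands earlier by 6 hours 34 minutes.

the second, by 6 hours 34 minutes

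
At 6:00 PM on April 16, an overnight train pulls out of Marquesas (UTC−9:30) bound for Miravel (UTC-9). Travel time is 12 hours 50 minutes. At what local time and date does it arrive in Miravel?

7:20 AM on April 17

Convert departure to UTC: 6:00 PM + 9:30 = 3:30 AM UTC on Apr 17.
Add 12 hours and 50 minutes travel time → 4:20 PM UTC.
Miravel is UTC−9:00, so local arrival = 4:20 PM − 9:00 = 7:20 AM on Apr 17.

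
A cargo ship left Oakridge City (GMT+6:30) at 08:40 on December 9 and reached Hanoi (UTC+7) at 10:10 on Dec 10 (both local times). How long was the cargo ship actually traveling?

Departure in UTC: 08:40 − 6:30 = 02:10 on Dec 9.
Arrival in UTC: 10:10 − 7:00 = 03:10 on Dec 10.
Elapsed = 03:10 − 02:10 (+1 day) = 25 hours.

25 hours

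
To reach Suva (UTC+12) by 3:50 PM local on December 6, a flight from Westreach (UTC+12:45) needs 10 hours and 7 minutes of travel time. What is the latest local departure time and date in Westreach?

Target arrival in UTC: 3:50 PM − 12:00 = 3:50 AM on Dec 6.
Subtract 10 hours and 7 minutes → departure 5:43 PM UTC on Dec 5.
Westreach is UTC+12:45: 5:43 PM + 12:45 = 6:28 AM on Dec 6.

6:28 AM on Dec 6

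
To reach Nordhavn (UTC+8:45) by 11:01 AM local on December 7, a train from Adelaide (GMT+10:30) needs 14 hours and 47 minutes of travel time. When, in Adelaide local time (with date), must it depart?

9:59 PM on December 6

Target arrival in UTC: 11:01 AM − 8:45 = 2:16 AM on Dec 7.
Subtract 14 hours 47 minutes → departure 11:29 AM UTC on Dec 6.
Adelaide is UTC+10:30: 11:29 AM + 10:30 = 9:59 PM on Dec 6.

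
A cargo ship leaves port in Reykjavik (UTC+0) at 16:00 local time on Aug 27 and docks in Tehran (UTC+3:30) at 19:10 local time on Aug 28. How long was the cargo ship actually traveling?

23 hours 40 minutes

Departure is already UTC: 16:00 on Aug 27.
Arrival in UTC: 19:10 − 3:30 = 15:40 on Aug 28.
Elapsed = 15:40 − 16:00 (+1 day) = 23 hours 40 minutes.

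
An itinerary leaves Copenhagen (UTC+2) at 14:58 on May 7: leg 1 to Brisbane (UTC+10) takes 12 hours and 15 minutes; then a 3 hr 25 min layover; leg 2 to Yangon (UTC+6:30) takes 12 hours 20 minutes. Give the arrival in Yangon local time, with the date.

23:28 on May 8

Convert departure to UTC: 14:58 − 2:00 = 12:58 UTC on May 7.
Add 12 hours and 15 minutes leg 1 → 01:13 UTC (May 8).
Add 3 hours 25 minutes layover in Brisbane → 04:38 UTC.
Add 12 hours 20 minutes leg 2 → 16:58 UTC.
Yangon is UTC+6:30, so local arrival = 16:58 + 6:30 = 23:28 on May 8.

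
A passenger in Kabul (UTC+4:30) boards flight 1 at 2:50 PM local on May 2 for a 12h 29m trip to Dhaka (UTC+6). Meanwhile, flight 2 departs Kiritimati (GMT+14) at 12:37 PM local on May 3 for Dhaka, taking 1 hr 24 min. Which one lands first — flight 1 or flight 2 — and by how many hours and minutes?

Flight 1 in UTC: 2:50 PM − 4:30 = 10:20 AM on May 2.
+12 hours and 29 minutes → arrive 10:49 PM UTC on May 2.
Flight 2 in UTC: 12:37 PM − 14:00 = 10:37 PM on May 2.
+1 hour and 24 minutes → arrive 12:01 AM UTC on May 3.
Flight 1 lands earlier by 1 hour 12 minutes.

the first, by 1 hour 12 minutes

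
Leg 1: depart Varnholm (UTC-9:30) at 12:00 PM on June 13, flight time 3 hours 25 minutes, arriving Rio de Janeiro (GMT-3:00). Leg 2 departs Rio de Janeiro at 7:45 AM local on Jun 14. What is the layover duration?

Convert departure to UTC: 12:00 PM + 9:30 = 9:30 PM UTC on Jun 13.
Add 3 hours and 25 minutes flight time → 12:55 AM UTC (Jun 14).
Rio de Janeiro is UTC−3:00, so local arrival = 12:55 AM − 3:00 = 9:55 PM on Jun 13.
Layover = 7:45 AM − 9:55 PM (+1 day) = 9 hours 50 minutes.

9 hours 50 minutes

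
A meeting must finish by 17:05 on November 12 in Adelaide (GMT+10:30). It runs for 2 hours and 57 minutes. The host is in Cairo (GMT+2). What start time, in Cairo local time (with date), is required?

Target end time in UTC: 17:05 − 10:30 = 06:35 on Nov 12.
Subtract 2 hours and 57 minutes → start 03:38 UTC on Nov 12.
Cairo is UTC+2:00: 03:38 + 2:00 = 05:38 on Nov 12.

05:38 on Nov 12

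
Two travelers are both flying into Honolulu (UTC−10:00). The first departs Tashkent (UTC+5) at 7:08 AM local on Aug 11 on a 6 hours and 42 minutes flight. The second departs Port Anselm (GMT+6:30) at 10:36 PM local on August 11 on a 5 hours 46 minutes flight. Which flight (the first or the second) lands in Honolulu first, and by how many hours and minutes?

Flight 1 in UTC: 7:08 AM − 5:00 = 2:08 AM on Aug 11.
+6 hours and 42 minutes → arrive 8:50 AM UTC on Aug 11.
Flight 2 in UTC: 10:36 PM − 6:30 = 4:06 PM on Aug 11.
+5 hours and 46 minutes → arrive 9:52 PM UTC on Aug 11.
Flight 1 lands earlier by 13 hours 2 minutes.

the first, by 13 hours 2 minutes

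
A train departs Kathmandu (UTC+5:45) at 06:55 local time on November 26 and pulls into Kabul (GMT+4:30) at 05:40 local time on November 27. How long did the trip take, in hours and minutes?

24 hours

Departure in UTC: 06:55 − 5:45 = 01:10 on Nov 26.
Arrival in UTC: 05:40 − 4:30 = 01:10 on Nov 27.
Elapsed = 01:10 − 01:10 (+1 day) = 24 hours.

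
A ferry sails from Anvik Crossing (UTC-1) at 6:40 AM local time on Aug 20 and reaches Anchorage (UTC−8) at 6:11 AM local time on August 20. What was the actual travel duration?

Anchorage is 7:00 behind Anvik Crossing.
Clock-face elapsed time (ignoring zones) is −29 minutes.
Actual elapsed = −29 minutes + 7:00 = 6 hours 31 minutes.

6 hours 31 minutes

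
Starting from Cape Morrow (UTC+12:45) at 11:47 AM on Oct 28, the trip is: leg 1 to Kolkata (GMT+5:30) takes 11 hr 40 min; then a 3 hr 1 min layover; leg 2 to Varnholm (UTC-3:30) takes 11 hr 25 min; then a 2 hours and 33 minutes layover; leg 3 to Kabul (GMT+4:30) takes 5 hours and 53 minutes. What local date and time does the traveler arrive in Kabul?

Convert departure to UTC: 11:47 AM − 12:45 = 11:02 PM UTC on Oct 27.
Add 11 hours and 40 minutes leg 1 → 10:42 AM UTC (Oct 28).
Add 3 hours and 1 minute layover in Kolkata → 1:43 PM UTC.
Add 11 hours 25 minutes leg 2 → 1:08 AM UTC (Oct 29).
Add 2 hours 33 minutes layover in Varnholm → 3:41 AM UTC.
Add 5 hours 53 minutes leg 3 → 9:34 AM UTC.
Kabul is UTC+4:30, so local arrival = 9:34 AM + 4:30 = 2:04 PM on Oct 29.

2:04 PM on October 29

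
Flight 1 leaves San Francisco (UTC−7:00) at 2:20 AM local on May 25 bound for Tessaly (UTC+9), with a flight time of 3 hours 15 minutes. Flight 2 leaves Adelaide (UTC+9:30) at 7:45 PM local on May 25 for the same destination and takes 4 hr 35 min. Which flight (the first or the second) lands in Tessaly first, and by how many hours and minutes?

the first, by 2 hours 15 minutes

Flight 1 in UTC: 2:20 AM + 7:00 = 9:20 AM on May 25.
+3 hours 15 minutes → arrive 12:35 PM UTC on May 25.
Flight 2 in UTC: 7:45 PM − 9:30 = 10:15 AM on May 25.
+4 hours 35 minutes → arrive 2:50 PM UTC on May 25.
Flight 1 lands earlier by 2 hours 15 minutes.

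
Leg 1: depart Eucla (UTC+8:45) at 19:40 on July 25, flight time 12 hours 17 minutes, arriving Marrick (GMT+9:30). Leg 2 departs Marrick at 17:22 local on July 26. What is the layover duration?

8 hours 40 minutes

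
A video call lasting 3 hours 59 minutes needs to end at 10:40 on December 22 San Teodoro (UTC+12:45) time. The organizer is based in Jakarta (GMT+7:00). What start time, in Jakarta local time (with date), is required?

Target end time in UTC: 10:40 − 12:45 = 21:55 on Dec 21.
Subtract 3 hours 59 minutes → start 17:56 UTC on Dec 21.
Jakarta is UTC+7:00: 17:56 + 7:00 = 00:56 on Dec 22.

00:56 on Dec 22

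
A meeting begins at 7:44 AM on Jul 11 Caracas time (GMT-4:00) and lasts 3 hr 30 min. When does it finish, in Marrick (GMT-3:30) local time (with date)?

Marrick is 0:30 ahead of Caracas.
After 3 hours and 30 minutes it is 11:14 AM in Caracas.
Shift by the zone difference: 11:14 AM + 0:30 = 11:44 AM on Jul 11 in Marrick.

11:44 AM on Jul 11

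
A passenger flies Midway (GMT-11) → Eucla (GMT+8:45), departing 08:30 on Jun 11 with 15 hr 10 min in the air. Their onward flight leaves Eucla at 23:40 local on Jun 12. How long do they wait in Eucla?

Convert departure to UTC: 08:30 + 11:00 = 19:30 UTC on Jun 11.
Add 15 hours 10 minutes flight time → 10:40 UTC (Jun 12).
Eucla is UTC+8:45, so local arrival = 10:40 + 8:45 = 19:25 on Jun 12.
Layover = 23:40 − 19:25 = 4 hours 15 minutes.

4 hours 15 minutes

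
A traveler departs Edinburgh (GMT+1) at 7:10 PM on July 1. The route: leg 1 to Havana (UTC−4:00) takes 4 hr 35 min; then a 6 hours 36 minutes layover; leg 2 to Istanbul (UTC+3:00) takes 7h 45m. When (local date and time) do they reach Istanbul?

4:06 PM on July 2

Convert departure to UTC: 7:10 PM − 1:00 = 6:10 PM UTC on Jul 1.
Add 4 hours and 35 minutes leg 1 → 10:45 PM UTC.
Add 6 hours and 36 minutes layover in Havana → 5:21 AM UTC (Jul 2).
Add 7 hours and 45 minutes leg 2 → 1:06 PM UTC.
Istanbul is UTC+3:00, so local arrival = 1:06 PM + 3:00 = 4:06 PM on Jul 2.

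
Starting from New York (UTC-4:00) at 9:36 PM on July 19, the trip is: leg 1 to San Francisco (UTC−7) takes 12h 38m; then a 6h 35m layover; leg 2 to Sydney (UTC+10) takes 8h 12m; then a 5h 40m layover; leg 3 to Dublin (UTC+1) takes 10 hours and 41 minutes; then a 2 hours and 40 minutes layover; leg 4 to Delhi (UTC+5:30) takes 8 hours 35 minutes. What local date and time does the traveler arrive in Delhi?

2:07 PM on July 22

Convert departure to UTC: 9:36 PM + 4:00 = 1:36 AM UTC on Jul 20.
Add 12 hours 38 minutes leg 1 → 2:14 PM UTC.
Add 6 hours and 35 minutes layover in San Francisco → 8:49 PM UTC.
Add 8 hours 12 minutes leg 2 → 5:01 AM UTC (Jul 21).
Add 5 hours and 40 minutes layover in Sydney → 10:41 AM UTC.
Add 10 hours and 41 minutes leg 3 → 9:22 PM UTC.
Add 2 hours 40 minutes layover in Dublin → 12:02 AM UTC (Jul 22).
Add 8 hours and 35 minutes leg 4 → 8:37 AM UTC.
Delhi is UTC+5:30, so local arrival = 8:37 AM + 5:30 = 2:07 PM on Jul 22.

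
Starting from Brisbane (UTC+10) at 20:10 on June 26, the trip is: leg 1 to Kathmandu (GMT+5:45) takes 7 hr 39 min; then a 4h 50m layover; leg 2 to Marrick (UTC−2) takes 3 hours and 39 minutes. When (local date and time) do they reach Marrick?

Convert departure to UTC: 20:10 − 10:00 = 10:10 UTC on Jun 26.
Add 7 hours 39 minutes leg 1 → 17:49 UTC.
Add 4 hours and 50 minutes layover in Kathmandu → 22:39 UTC.
Add 3 hours and 39 minutes leg 2 → 02:18 UTC (Jun 27).
Marrick is UTC−2:00, so local arrival = 02:18 − 2:00 = 00:18 on Jun 27.

00:18 on June 27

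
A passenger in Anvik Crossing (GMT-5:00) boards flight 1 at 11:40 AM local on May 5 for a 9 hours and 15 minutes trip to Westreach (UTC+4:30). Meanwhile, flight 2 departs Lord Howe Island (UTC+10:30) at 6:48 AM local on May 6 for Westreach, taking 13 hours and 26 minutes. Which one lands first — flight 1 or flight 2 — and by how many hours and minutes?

the first, by 7 hours 49 minutes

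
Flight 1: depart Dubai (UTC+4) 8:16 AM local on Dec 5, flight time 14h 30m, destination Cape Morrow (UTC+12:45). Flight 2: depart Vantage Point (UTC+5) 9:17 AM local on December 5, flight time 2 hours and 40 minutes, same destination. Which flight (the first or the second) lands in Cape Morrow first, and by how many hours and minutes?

the second, by 11 hours 49 minutes

Flight 1 in UTC: 8:16 AM − 4:00 = 4:16 AM on Dec 5.
+14 hours 30 minutes → arrive 6:46 PM UTC on Dec 5.
Flight 2 in UTC: 9:17 AM − 5:00 = 4:17 AM on Dec 5.
+2 hours and 40 minutes → arrive 6:57 AM UTC on Dec 5.
Flight 2 lands earlier by 11 hours 49 minutes.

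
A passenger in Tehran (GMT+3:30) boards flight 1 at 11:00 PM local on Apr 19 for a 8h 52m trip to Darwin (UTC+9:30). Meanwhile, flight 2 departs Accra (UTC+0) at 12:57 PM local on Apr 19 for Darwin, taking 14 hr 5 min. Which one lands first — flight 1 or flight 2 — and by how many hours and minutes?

the second, by 1 hour 20 minutes

Flight 1 in UTC: 11:00 PM − 3:30 = 7:30 PM on Apr 19.
+8 hours 52 minutes → arrive 4:22 AM UTC on Apr 20.
Flight 2 departs at 12:57 PM UTC (Apr 19).
+14 hours and 5 minutes → arrive 3:02 AM UTC on Apr 20.
Flight 2 lands earlier by 1 hour 20 minutes.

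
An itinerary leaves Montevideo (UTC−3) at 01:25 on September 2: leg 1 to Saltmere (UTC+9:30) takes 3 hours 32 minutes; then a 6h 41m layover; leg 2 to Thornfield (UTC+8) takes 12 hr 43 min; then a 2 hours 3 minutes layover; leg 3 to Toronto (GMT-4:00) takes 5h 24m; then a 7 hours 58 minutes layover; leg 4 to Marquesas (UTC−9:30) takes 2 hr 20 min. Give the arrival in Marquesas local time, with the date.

Convert departure to UTC: 01:25 + 3:00 = 04:25 UTC on Sep 2.
Add 3 hours 32 minutes leg 1 → 07:57 UTC.
Add 6 hours 41 minutes layover in Saltmere → 14:38 UTC.
Add 12 hours and 43 minutes leg 2 → 03:21 UTC (Sep 3).
Add 2 hours and 3 minutes layover in Thornfield → 05:24 UTC.
Add 5 hours and 24 minutes leg 3 → 10:48 UTC.
Add 7 hours and 58 minutes layover in Toronto → 18:46 UTC.
Add 2 hours 20 minutes leg 4 → 21:06 UTC.
Marquesas is UTC−9:30, so local arrival = 21:06 − 9:30 = 11:36 on Sep 3.

11:36 on September 3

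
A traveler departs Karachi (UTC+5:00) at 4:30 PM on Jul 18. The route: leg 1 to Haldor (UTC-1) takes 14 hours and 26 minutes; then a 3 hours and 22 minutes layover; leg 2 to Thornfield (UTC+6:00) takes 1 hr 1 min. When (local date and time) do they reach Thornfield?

12:19 PM on Jul 19

Convert departure to UTC: 4:30 PM − 5:00 = 11:30 AM UTC on Jul 18.
Add 14 hours and 26 minutes leg 1 → 1:56 AM UTC (Jul 19).
Add 3 hours and 22 minutes layover in Haldor → 5:18 AM UTC.
Add 1 hour and 1 minute leg 2 → 6:19 AM UTC.
Thornfield is UTC+6:00, so local arrival = 6:19 AM + 6:00 = 12:19 PM on Jul 19.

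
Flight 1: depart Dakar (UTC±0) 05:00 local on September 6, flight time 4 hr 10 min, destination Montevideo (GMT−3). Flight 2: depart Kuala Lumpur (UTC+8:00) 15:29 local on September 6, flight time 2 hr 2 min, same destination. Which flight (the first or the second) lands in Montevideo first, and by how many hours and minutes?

the first, by 21 minutes

Flight 1 departs at 05:00 UTC (Sep 6).
+4 hours 10 minutes → arrive 09:10 UTC on Sep 6.
Flight 2 in UTC: 15:29 − 8:00 = 07:29 on Sep 6.
+2 hours and 2 minutes → arrive 09:31 UTC on Sep 6.
Flight 1 lands earlier by 21 minutes.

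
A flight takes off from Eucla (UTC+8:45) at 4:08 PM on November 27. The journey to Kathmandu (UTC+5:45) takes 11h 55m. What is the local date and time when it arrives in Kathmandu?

Convert departure to UTC: 4:08 PM − 8:45 = 7:23 AM UTC on Nov 27.
Add 11 hours and 55 minutes travel time → 7:18 PM UTC.
Kathmandu is UTC+5:45, so local arrival = 7:18 PM + 5:45 = 1:03 AM on Nov 28.

1:03 AM on November 28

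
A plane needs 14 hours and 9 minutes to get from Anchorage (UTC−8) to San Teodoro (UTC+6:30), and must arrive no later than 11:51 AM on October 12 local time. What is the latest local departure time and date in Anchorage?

Target arrival in UTC: 11:51 AM − 6:30 = 5:21 AM on Oct 12.
Subtract 14 hours 9 minutes → departure 3:12 PM UTC on Oct 11.
Anchorage is UTC−8:00: 3:12 PM − 8:00 = 7:12 AM on Oct 11.

7:12 AM on October 11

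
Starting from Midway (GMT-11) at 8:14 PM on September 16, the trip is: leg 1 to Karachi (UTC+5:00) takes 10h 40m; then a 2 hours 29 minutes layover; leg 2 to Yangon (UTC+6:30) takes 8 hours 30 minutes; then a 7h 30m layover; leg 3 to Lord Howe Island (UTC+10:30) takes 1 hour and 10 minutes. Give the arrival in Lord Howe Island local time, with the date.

12:03 AM on September 19

Convert departure to UTC: 8:14 PM + 11:00 = 7:14 AM UTC on Sep 17.
Add 10 hours and 40 minutes leg 1 → 5:54 PM UTC.
Add 2 hours and 29 minutes layover in Karachi → 8:23 PM UTC.
Add 8 hours 30 minutes leg 2 → 4:53 AM UTC (Sep 18).
Add 7 hours and 30 minutes layover in Yangon → 12:23 PM UTC.
Add 1 hour 10 minutes leg 3 → 1:33 PM UTC.
Lord Howe Island is UTC+10:30, so local arrival = 1:33 PM + 10:30 = 12:03 AM on Sep 19.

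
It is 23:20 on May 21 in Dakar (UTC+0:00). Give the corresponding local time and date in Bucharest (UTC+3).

02:20 on May 22

Bucharest is 3:00 ahead of Dakar.
Shift by the zone difference: 23:20 + 3:00 = 02:20 on May 22 in Bucharest.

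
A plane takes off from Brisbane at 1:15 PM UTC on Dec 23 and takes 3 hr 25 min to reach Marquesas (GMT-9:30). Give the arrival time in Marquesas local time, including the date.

Departure is given in UTC: 1:15 PM on Dec 23.
Add 3 hours 25 minutes → 4:40 PM UTC.
Marquesas is UTC−9:30: 4:40 PM − 9:30 = 7:10 AM on Dec 23.

7:10 AM on Dec 23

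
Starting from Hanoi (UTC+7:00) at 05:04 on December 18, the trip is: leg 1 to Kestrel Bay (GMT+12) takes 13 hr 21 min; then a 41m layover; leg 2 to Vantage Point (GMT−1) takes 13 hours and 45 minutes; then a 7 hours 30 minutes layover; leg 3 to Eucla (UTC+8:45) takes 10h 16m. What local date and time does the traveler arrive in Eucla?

04:22 on December 20

Convert departure to UTC: 05:04 − 7:00 = 22:04 UTC on Dec 17.
Add 13 hours and 21 minutes leg 1 → 11:25 UTC (Dec 18).
Add 41 minutes layover in Kestrel Bay → 12:06 UTC.
Add 13 hours 45 minutes leg 2 → 01:51 UTC (Dec 19).
Add 7 hours 30 minutes layover in Vantage Point → 09:21 UTC.
Add 10 hours 16 minutes leg 3 → 19:37 UTC.
Eucla is UTC+8:45, so local arrival = 19:37 + 8:45 = 04:22 on Dec 20.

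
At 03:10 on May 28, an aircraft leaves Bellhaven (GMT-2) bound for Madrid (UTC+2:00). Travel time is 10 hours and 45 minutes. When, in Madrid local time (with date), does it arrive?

Madrid is 4:00 ahead of Bellhaven.
After 10 hours and 45 minutes it is 13:55 in Bellhaven.
Shift by the zone difference: 13:55 + 4:00 = 17:55 on May 28 in Madrid.

17:55 on May 28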